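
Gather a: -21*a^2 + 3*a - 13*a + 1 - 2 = -21*a^2 - 10*a - 1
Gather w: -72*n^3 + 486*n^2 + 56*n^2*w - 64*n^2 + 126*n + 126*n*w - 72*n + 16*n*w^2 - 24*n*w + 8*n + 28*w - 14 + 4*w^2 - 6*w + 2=-72*n^3 + 422*n^2 + 62*n + w^2*(16*n + 4) + w*(56*n^2 + 102*n + 22) - 12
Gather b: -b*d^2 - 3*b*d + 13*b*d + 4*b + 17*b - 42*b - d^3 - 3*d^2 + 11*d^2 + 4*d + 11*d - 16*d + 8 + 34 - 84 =b*(-d^2 + 10*d - 21) - d^3 + 8*d^2 - d - 42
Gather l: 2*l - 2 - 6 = 2*l - 8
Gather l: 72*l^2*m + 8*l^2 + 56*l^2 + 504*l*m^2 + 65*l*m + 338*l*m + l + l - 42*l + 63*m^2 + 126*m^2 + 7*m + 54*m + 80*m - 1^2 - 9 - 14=l^2*(72*m + 64) + l*(504*m^2 + 403*m - 40) + 189*m^2 + 141*m - 24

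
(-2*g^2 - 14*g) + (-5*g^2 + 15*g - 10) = -7*g^2 + g - 10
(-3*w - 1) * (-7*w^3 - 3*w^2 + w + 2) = 21*w^4 + 16*w^3 - 7*w - 2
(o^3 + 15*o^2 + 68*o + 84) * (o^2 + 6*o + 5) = o^5 + 21*o^4 + 163*o^3 + 567*o^2 + 844*o + 420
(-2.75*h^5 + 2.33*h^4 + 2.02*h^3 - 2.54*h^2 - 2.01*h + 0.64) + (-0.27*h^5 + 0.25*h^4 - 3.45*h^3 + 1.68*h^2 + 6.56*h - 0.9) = -3.02*h^5 + 2.58*h^4 - 1.43*h^3 - 0.86*h^2 + 4.55*h - 0.26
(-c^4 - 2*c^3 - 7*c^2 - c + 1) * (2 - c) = c^5 + 3*c^3 - 13*c^2 - 3*c + 2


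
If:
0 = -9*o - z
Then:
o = -z/9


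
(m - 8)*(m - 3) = m^2 - 11*m + 24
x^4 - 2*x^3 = x^3*(x - 2)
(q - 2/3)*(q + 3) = q^2 + 7*q/3 - 2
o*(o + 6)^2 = o^3 + 12*o^2 + 36*o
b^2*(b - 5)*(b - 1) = b^4 - 6*b^3 + 5*b^2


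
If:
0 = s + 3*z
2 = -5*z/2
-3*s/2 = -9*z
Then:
No Solution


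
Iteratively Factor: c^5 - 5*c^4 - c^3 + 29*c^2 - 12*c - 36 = (c - 3)*(c^4 - 2*c^3 - 7*c^2 + 8*c + 12) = (c - 3)^2*(c^3 + c^2 - 4*c - 4) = (c - 3)^2*(c + 2)*(c^2 - c - 2) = (c - 3)^2*(c + 1)*(c + 2)*(c - 2)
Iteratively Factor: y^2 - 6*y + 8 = (y - 2)*(y - 4)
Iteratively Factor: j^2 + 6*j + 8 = (j + 4)*(j + 2)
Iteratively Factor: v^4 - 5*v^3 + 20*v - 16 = (v - 4)*(v^3 - v^2 - 4*v + 4) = (v - 4)*(v + 2)*(v^2 - 3*v + 2) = (v - 4)*(v - 1)*(v + 2)*(v - 2)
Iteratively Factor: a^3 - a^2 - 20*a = (a - 5)*(a^2 + 4*a) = a*(a - 5)*(a + 4)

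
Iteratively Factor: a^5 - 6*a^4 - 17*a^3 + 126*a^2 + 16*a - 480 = (a - 3)*(a^4 - 3*a^3 - 26*a^2 + 48*a + 160) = (a - 4)*(a - 3)*(a^3 + a^2 - 22*a - 40) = (a - 4)*(a - 3)*(a + 4)*(a^2 - 3*a - 10) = (a - 4)*(a - 3)*(a + 2)*(a + 4)*(a - 5)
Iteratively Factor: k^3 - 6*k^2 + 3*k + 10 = (k - 5)*(k^2 - k - 2) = (k - 5)*(k - 2)*(k + 1)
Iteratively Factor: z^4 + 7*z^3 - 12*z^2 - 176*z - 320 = (z - 5)*(z^3 + 12*z^2 + 48*z + 64) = (z - 5)*(z + 4)*(z^2 + 8*z + 16) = (z - 5)*(z + 4)^2*(z + 4)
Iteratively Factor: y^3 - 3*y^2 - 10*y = (y)*(y^2 - 3*y - 10) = y*(y + 2)*(y - 5)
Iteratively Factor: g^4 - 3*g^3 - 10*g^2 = (g - 5)*(g^3 + 2*g^2) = (g - 5)*(g + 2)*(g^2) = g*(g - 5)*(g + 2)*(g)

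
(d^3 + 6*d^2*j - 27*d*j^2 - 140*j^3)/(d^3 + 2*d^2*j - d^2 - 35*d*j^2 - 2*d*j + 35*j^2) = (d + 4*j)/(d - 1)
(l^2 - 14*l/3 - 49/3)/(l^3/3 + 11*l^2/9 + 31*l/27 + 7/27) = 9*(l - 7)/(3*l^2 + 4*l + 1)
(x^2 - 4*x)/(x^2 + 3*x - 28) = x/(x + 7)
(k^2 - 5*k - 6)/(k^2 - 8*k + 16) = (k^2 - 5*k - 6)/(k^2 - 8*k + 16)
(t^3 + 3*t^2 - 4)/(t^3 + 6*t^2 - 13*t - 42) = (t^2 + t - 2)/(t^2 + 4*t - 21)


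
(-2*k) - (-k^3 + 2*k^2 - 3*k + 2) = k^3 - 2*k^2 + k - 2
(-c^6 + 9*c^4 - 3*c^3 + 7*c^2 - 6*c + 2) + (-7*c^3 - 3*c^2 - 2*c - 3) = -c^6 + 9*c^4 - 10*c^3 + 4*c^2 - 8*c - 1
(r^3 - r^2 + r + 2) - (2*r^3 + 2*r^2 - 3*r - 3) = -r^3 - 3*r^2 + 4*r + 5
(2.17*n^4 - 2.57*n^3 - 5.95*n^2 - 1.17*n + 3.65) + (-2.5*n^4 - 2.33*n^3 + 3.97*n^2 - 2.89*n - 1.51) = -0.33*n^4 - 4.9*n^3 - 1.98*n^2 - 4.06*n + 2.14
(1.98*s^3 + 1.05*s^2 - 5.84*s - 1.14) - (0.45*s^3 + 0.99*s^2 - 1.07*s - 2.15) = 1.53*s^3 + 0.0600000000000001*s^2 - 4.77*s + 1.01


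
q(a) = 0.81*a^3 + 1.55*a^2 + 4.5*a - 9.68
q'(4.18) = 59.92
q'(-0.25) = 3.88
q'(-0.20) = 3.98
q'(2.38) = 25.64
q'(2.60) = 28.99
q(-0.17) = -10.40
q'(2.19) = 22.94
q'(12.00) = 391.62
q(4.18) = 95.37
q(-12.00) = -1240.16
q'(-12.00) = 317.22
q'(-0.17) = 4.04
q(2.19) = 16.12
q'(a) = 2.43*a^2 + 3.1*a + 4.5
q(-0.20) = -10.52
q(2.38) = 20.73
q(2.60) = 26.73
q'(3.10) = 37.46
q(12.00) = 1667.20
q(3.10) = 43.30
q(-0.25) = -10.72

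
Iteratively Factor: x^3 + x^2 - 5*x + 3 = (x + 3)*(x^2 - 2*x + 1) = (x - 1)*(x + 3)*(x - 1)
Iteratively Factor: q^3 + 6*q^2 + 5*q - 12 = (q - 1)*(q^2 + 7*q + 12) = (q - 1)*(q + 3)*(q + 4)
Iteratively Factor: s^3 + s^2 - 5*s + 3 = (s - 1)*(s^2 + 2*s - 3) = (s - 1)*(s + 3)*(s - 1)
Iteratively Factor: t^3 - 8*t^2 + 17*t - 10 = (t - 2)*(t^2 - 6*t + 5) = (t - 5)*(t - 2)*(t - 1)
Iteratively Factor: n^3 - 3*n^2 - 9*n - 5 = (n + 1)*(n^2 - 4*n - 5) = (n - 5)*(n + 1)*(n + 1)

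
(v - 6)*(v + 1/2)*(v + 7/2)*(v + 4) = v^4 + 2*v^3 - 121*v^2/4 - 199*v/2 - 42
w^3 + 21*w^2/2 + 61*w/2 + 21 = (w + 1)*(w + 7/2)*(w + 6)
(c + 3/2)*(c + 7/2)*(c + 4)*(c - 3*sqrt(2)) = c^4 - 3*sqrt(2)*c^3 + 9*c^3 - 27*sqrt(2)*c^2 + 101*c^2/4 - 303*sqrt(2)*c/4 + 21*c - 63*sqrt(2)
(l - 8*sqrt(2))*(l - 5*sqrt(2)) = l^2 - 13*sqrt(2)*l + 80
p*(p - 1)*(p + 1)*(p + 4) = p^4 + 4*p^3 - p^2 - 4*p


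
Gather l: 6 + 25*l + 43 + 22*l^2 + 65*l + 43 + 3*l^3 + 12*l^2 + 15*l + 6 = 3*l^3 + 34*l^2 + 105*l + 98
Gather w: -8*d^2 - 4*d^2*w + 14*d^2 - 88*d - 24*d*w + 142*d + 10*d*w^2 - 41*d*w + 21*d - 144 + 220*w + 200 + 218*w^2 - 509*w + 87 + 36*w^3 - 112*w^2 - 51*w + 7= 6*d^2 + 75*d + 36*w^3 + w^2*(10*d + 106) + w*(-4*d^2 - 65*d - 340) + 150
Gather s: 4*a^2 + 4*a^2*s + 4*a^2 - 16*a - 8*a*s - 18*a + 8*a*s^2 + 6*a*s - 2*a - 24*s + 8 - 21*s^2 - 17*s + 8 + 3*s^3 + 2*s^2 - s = 8*a^2 - 36*a + 3*s^3 + s^2*(8*a - 19) + s*(4*a^2 - 2*a - 42) + 16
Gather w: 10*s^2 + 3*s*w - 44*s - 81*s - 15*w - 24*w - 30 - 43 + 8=10*s^2 - 125*s + w*(3*s - 39) - 65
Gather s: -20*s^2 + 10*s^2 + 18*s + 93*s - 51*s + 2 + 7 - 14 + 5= -10*s^2 + 60*s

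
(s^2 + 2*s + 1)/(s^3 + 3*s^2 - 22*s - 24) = (s + 1)/(s^2 + 2*s - 24)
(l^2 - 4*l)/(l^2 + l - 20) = l/(l + 5)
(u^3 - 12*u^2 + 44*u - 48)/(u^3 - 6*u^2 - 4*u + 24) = (u - 4)/(u + 2)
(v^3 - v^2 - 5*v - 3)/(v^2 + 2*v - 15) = (v^2 + 2*v + 1)/(v + 5)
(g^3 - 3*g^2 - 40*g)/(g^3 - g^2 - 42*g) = (-g^2 + 3*g + 40)/(-g^2 + g + 42)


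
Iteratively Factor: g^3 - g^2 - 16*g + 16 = (g - 1)*(g^2 - 16) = (g - 4)*(g - 1)*(g + 4)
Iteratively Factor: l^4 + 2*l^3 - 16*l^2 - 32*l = (l + 4)*(l^3 - 2*l^2 - 8*l) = (l + 2)*(l + 4)*(l^2 - 4*l) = l*(l + 2)*(l + 4)*(l - 4)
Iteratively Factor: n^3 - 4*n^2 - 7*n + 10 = (n - 5)*(n^2 + n - 2) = (n - 5)*(n + 2)*(n - 1)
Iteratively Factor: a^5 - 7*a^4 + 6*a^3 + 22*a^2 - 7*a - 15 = (a - 1)*(a^4 - 6*a^3 + 22*a + 15) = (a - 3)*(a - 1)*(a^3 - 3*a^2 - 9*a - 5) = (a - 3)*(a - 1)*(a + 1)*(a^2 - 4*a - 5) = (a - 3)*(a - 1)*(a + 1)^2*(a - 5)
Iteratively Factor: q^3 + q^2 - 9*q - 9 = (q - 3)*(q^2 + 4*q + 3) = (q - 3)*(q + 1)*(q + 3)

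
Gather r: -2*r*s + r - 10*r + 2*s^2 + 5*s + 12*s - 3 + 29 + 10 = r*(-2*s - 9) + 2*s^2 + 17*s + 36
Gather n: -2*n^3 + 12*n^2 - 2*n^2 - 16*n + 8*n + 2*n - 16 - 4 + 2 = -2*n^3 + 10*n^2 - 6*n - 18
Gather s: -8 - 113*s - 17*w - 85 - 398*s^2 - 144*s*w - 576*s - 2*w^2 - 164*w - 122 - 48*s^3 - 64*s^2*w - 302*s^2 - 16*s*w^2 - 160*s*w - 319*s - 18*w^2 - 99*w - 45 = -48*s^3 + s^2*(-64*w - 700) + s*(-16*w^2 - 304*w - 1008) - 20*w^2 - 280*w - 260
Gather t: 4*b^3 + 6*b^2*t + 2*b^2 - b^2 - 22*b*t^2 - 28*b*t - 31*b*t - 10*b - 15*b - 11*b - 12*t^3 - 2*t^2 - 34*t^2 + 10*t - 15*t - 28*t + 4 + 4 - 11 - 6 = 4*b^3 + b^2 - 36*b - 12*t^3 + t^2*(-22*b - 36) + t*(6*b^2 - 59*b - 33) - 9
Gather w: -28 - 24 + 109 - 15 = 42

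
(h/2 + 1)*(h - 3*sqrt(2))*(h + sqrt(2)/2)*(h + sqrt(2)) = h^4/2 - 3*sqrt(2)*h^3/4 + h^3 - 4*h^2 - 3*sqrt(2)*h^2/2 - 8*h - 3*sqrt(2)*h/2 - 3*sqrt(2)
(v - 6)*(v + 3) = v^2 - 3*v - 18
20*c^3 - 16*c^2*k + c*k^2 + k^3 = (-2*c + k)^2*(5*c + k)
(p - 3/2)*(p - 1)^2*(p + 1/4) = p^4 - 13*p^3/4 + 25*p^2/8 - p/2 - 3/8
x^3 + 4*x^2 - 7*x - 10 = (x - 2)*(x + 1)*(x + 5)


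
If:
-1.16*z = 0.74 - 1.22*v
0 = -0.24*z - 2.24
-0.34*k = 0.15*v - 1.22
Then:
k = 7.24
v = -8.27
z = -9.33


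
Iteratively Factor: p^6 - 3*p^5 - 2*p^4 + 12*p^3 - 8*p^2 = (p)*(p^5 - 3*p^4 - 2*p^3 + 12*p^2 - 8*p) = p^2*(p^4 - 3*p^3 - 2*p^2 + 12*p - 8) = p^2*(p - 2)*(p^3 - p^2 - 4*p + 4) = p^2*(p - 2)^2*(p^2 + p - 2) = p^2*(p - 2)^2*(p + 2)*(p - 1)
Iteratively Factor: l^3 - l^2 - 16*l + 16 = (l - 1)*(l^2 - 16) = (l - 4)*(l - 1)*(l + 4)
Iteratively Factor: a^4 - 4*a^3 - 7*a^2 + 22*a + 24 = (a + 2)*(a^3 - 6*a^2 + 5*a + 12) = (a - 4)*(a + 2)*(a^2 - 2*a - 3) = (a - 4)*(a + 1)*(a + 2)*(a - 3)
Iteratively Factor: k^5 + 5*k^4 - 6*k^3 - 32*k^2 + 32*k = (k + 4)*(k^4 + k^3 - 10*k^2 + 8*k) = (k - 1)*(k + 4)*(k^3 + 2*k^2 - 8*k) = k*(k - 1)*(k + 4)*(k^2 + 2*k - 8) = k*(k - 1)*(k + 4)^2*(k - 2)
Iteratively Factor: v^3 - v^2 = (v - 1)*(v^2) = v*(v - 1)*(v)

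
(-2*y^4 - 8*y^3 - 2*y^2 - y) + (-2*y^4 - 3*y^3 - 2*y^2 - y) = -4*y^4 - 11*y^3 - 4*y^2 - 2*y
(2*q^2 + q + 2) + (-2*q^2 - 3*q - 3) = -2*q - 1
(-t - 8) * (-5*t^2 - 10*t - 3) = 5*t^3 + 50*t^2 + 83*t + 24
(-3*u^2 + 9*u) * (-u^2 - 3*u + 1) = 3*u^4 - 30*u^2 + 9*u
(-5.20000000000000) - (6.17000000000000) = -11.3700000000000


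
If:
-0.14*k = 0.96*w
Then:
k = -6.85714285714286*w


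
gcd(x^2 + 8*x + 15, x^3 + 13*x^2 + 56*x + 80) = x + 5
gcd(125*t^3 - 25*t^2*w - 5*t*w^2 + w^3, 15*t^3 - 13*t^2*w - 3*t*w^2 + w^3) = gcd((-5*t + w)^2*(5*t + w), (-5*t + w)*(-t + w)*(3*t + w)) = 5*t - w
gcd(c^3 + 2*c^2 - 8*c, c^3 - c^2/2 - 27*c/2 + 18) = c + 4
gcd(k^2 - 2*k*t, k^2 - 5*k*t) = k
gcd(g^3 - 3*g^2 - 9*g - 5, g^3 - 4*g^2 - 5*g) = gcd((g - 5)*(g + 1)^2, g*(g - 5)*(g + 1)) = g^2 - 4*g - 5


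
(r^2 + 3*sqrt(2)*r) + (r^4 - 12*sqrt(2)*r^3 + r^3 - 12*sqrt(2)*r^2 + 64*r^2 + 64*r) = r^4 - 12*sqrt(2)*r^3 + r^3 - 12*sqrt(2)*r^2 + 65*r^2 + 3*sqrt(2)*r + 64*r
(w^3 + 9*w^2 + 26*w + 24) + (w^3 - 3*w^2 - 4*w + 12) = 2*w^3 + 6*w^2 + 22*w + 36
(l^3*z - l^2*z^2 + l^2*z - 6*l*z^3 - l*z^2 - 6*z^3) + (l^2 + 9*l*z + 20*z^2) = l^3*z - l^2*z^2 + l^2*z + l^2 - 6*l*z^3 - l*z^2 + 9*l*z - 6*z^3 + 20*z^2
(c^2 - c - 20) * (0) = 0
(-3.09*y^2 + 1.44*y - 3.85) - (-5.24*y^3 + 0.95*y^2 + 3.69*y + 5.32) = 5.24*y^3 - 4.04*y^2 - 2.25*y - 9.17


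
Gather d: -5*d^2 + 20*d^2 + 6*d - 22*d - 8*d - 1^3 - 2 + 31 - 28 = 15*d^2 - 24*d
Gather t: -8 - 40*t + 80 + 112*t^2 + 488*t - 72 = 112*t^2 + 448*t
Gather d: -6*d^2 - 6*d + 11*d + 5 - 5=-6*d^2 + 5*d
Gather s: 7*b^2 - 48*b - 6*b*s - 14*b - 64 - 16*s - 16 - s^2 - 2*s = 7*b^2 - 62*b - s^2 + s*(-6*b - 18) - 80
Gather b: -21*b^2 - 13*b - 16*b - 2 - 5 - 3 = -21*b^2 - 29*b - 10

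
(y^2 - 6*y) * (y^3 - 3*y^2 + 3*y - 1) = y^5 - 9*y^4 + 21*y^3 - 19*y^2 + 6*y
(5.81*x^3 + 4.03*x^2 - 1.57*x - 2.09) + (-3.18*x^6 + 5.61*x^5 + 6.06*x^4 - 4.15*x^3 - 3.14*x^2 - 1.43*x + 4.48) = -3.18*x^6 + 5.61*x^5 + 6.06*x^4 + 1.66*x^3 + 0.89*x^2 - 3.0*x + 2.39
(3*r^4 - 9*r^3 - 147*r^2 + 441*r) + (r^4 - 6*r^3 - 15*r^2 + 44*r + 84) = 4*r^4 - 15*r^3 - 162*r^2 + 485*r + 84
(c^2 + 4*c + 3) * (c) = c^3 + 4*c^2 + 3*c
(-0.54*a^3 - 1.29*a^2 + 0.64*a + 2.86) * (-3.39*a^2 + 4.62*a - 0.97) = 1.8306*a^5 + 1.8783*a^4 - 7.6056*a^3 - 5.4873*a^2 + 12.5924*a - 2.7742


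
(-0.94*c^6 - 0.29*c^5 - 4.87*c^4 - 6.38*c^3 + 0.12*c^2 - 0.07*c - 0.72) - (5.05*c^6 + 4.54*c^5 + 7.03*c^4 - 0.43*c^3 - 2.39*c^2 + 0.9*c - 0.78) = -5.99*c^6 - 4.83*c^5 - 11.9*c^4 - 5.95*c^3 + 2.51*c^2 - 0.97*c + 0.0600000000000001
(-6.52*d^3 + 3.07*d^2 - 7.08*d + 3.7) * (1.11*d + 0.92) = -7.2372*d^4 - 2.5907*d^3 - 5.0344*d^2 - 2.4066*d + 3.404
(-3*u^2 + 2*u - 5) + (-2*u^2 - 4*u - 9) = -5*u^2 - 2*u - 14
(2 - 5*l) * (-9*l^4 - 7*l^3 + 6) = 45*l^5 + 17*l^4 - 14*l^3 - 30*l + 12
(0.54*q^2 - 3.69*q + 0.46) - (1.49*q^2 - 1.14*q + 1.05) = -0.95*q^2 - 2.55*q - 0.59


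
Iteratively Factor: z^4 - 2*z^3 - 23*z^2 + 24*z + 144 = (z - 4)*(z^3 + 2*z^2 - 15*z - 36) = (z - 4)*(z + 3)*(z^2 - z - 12) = (z - 4)^2*(z + 3)*(z + 3)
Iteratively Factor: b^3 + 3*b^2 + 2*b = (b)*(b^2 + 3*b + 2) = b*(b + 2)*(b + 1)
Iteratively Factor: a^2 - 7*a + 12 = (a - 4)*(a - 3)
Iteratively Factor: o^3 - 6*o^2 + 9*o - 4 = (o - 1)*(o^2 - 5*o + 4) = (o - 1)^2*(o - 4)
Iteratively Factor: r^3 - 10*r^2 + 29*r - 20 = (r - 5)*(r^2 - 5*r + 4) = (r - 5)*(r - 1)*(r - 4)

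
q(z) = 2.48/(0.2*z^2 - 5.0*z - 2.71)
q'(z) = 2.48*(5.0 - 0.4*z)/(0.2*z^2 - 5.0*z - 2.71)^2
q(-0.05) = -1.01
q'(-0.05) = 2.06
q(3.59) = -0.14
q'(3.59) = 0.03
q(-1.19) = 0.70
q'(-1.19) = 1.09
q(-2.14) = 0.28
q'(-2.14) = 0.18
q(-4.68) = 0.10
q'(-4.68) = 0.03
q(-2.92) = 0.18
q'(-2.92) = 0.08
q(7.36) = -0.09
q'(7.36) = 0.01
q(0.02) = -0.88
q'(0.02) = 1.57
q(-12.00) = 0.03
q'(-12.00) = 0.00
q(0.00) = -0.92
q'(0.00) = 1.69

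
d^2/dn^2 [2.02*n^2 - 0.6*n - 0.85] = 4.04000000000000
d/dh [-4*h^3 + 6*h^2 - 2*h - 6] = -12*h^2 + 12*h - 2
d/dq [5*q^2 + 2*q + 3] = 10*q + 2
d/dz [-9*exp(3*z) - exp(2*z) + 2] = (-27*exp(z) - 2)*exp(2*z)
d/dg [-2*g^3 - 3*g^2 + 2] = 6*g*(-g - 1)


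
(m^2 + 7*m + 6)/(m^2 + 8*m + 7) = (m + 6)/(m + 7)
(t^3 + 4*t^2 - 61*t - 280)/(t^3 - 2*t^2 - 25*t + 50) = (t^2 - t - 56)/(t^2 - 7*t + 10)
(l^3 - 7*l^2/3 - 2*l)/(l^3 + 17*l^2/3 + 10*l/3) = (l - 3)/(l + 5)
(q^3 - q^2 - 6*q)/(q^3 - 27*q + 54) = q*(q + 2)/(q^2 + 3*q - 18)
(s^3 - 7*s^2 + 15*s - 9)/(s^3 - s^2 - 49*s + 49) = (s^2 - 6*s + 9)/(s^2 - 49)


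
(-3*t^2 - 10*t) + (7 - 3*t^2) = -6*t^2 - 10*t + 7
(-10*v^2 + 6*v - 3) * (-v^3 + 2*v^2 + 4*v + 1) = 10*v^5 - 26*v^4 - 25*v^3 + 8*v^2 - 6*v - 3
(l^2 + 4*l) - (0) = l^2 + 4*l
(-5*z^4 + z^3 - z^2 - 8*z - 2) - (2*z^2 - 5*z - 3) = -5*z^4 + z^3 - 3*z^2 - 3*z + 1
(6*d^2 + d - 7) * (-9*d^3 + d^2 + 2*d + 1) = -54*d^5 - 3*d^4 + 76*d^3 + d^2 - 13*d - 7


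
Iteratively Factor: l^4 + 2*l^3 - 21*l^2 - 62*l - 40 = (l + 2)*(l^3 - 21*l - 20) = (l - 5)*(l + 2)*(l^2 + 5*l + 4) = (l - 5)*(l + 2)*(l + 4)*(l + 1)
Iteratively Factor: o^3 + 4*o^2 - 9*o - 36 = (o - 3)*(o^2 + 7*o + 12) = (o - 3)*(o + 4)*(o + 3)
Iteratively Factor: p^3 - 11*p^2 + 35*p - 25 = (p - 1)*(p^2 - 10*p + 25) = (p - 5)*(p - 1)*(p - 5)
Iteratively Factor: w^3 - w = (w)*(w^2 - 1) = w*(w + 1)*(w - 1)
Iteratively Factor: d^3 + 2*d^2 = (d)*(d^2 + 2*d) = d^2*(d + 2)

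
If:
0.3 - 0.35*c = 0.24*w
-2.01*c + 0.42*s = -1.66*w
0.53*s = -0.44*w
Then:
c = 0.42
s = -0.53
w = 0.64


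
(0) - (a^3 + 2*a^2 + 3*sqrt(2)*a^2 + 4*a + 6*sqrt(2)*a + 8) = -a^3 - 3*sqrt(2)*a^2 - 2*a^2 - 6*sqrt(2)*a - 4*a - 8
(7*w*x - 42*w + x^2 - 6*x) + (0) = 7*w*x - 42*w + x^2 - 6*x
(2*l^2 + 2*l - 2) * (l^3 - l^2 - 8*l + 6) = 2*l^5 - 20*l^3 - 2*l^2 + 28*l - 12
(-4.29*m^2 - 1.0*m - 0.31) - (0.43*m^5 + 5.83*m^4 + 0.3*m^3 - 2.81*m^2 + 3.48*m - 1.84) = -0.43*m^5 - 5.83*m^4 - 0.3*m^3 - 1.48*m^2 - 4.48*m + 1.53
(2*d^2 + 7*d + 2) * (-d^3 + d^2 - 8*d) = -2*d^5 - 5*d^4 - 11*d^3 - 54*d^2 - 16*d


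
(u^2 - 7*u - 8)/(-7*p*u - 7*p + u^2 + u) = (8 - u)/(7*p - u)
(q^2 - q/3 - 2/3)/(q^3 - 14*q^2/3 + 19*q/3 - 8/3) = (3*q + 2)/(3*q^2 - 11*q + 8)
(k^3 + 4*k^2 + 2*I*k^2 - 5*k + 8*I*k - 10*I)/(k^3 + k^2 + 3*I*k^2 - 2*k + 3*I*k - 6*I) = (k^2 + k*(5 + 2*I) + 10*I)/(k^2 + k*(2 + 3*I) + 6*I)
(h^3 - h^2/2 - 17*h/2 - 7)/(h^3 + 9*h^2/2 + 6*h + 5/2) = (2*h^2 - 3*h - 14)/(2*h^2 + 7*h + 5)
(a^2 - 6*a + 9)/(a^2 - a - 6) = (a - 3)/(a + 2)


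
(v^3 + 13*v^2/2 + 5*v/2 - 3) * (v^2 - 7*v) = v^5 - v^4/2 - 43*v^3 - 41*v^2/2 + 21*v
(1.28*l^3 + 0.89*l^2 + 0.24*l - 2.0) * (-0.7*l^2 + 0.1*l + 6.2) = -0.896*l^5 - 0.495*l^4 + 7.857*l^3 + 6.942*l^2 + 1.288*l - 12.4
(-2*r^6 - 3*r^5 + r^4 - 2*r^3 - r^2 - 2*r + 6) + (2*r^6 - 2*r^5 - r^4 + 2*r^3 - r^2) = -5*r^5 - 2*r^2 - 2*r + 6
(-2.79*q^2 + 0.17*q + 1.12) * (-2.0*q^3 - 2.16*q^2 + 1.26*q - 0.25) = 5.58*q^5 + 5.6864*q^4 - 6.1226*q^3 - 1.5075*q^2 + 1.3687*q - 0.28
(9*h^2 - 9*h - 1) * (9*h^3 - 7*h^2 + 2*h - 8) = 81*h^5 - 144*h^4 + 72*h^3 - 83*h^2 + 70*h + 8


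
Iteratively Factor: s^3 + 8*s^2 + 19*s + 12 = (s + 1)*(s^2 + 7*s + 12) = (s + 1)*(s + 3)*(s + 4)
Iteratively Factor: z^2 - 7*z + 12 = (z - 4)*(z - 3)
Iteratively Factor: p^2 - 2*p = (p)*(p - 2)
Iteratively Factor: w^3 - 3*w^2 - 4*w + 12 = (w - 2)*(w^2 - w - 6) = (w - 3)*(w - 2)*(w + 2)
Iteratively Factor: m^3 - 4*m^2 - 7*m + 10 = (m - 1)*(m^2 - 3*m - 10) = (m - 5)*(m - 1)*(m + 2)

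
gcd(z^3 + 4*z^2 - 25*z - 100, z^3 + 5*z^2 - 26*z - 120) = z^2 - z - 20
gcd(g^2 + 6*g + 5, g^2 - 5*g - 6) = g + 1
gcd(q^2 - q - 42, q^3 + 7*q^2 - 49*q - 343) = q - 7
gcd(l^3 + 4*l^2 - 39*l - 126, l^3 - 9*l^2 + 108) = l^2 - 3*l - 18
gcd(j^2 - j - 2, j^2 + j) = j + 1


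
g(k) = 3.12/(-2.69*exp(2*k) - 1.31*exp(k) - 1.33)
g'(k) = 3.12*(5.38*exp(2*k) + 1.31*exp(k))/(-2.69*exp(2*k) - 1.31*exp(k) - 1.33)^2 = (16.7856*exp(k) + 4.0872)*exp(k)/(2.69*exp(2*k) + 1.31*exp(k) + 1.33)^2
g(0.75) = -0.19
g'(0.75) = 0.32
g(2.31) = -0.01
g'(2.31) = 0.02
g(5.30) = -0.00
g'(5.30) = 0.00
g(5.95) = -0.00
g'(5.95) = 0.00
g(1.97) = -0.02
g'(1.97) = 0.04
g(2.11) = -0.02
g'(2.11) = 0.03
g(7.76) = -0.00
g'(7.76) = 0.00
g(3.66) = -0.00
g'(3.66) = 0.00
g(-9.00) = -2.35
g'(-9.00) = 0.00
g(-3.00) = -2.23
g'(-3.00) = 0.12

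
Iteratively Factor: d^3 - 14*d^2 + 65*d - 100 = (d - 4)*(d^2 - 10*d + 25) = (d - 5)*(d - 4)*(d - 5)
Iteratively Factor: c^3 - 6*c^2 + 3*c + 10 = (c - 2)*(c^2 - 4*c - 5) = (c - 2)*(c + 1)*(c - 5)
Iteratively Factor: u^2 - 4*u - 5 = (u - 5)*(u + 1)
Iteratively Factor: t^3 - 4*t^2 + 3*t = (t - 3)*(t^2 - t) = t*(t - 3)*(t - 1)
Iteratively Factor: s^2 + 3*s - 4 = (s + 4)*(s - 1)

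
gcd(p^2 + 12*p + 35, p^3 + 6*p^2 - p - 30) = p + 5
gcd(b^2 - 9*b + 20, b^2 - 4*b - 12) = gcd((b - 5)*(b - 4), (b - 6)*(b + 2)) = 1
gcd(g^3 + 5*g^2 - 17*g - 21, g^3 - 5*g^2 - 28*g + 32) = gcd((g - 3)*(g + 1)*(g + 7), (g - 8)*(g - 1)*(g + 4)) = 1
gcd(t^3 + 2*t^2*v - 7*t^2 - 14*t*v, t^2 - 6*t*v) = t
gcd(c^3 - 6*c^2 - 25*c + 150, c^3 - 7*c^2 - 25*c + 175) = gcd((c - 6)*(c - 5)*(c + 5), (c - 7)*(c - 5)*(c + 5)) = c^2 - 25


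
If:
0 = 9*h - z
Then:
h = z/9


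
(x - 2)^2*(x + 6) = x^3 + 2*x^2 - 20*x + 24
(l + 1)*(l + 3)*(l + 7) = l^3 + 11*l^2 + 31*l + 21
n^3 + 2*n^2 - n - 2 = (n - 1)*(n + 1)*(n + 2)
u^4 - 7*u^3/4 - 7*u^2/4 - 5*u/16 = u*(u - 5/2)*(u + 1/4)*(u + 1/2)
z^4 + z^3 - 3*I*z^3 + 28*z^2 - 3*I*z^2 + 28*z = z*(z + 1)*(z - 7*I)*(z + 4*I)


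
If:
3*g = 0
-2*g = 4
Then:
No Solution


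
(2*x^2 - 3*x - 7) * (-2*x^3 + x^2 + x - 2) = -4*x^5 + 8*x^4 + 13*x^3 - 14*x^2 - x + 14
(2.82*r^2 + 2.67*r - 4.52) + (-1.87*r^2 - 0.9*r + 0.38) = 0.95*r^2 + 1.77*r - 4.14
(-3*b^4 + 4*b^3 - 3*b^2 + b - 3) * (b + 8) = -3*b^5 - 20*b^4 + 29*b^3 - 23*b^2 + 5*b - 24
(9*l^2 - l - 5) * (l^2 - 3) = 9*l^4 - l^3 - 32*l^2 + 3*l + 15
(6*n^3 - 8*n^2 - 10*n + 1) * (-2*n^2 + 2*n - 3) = -12*n^5 + 28*n^4 - 14*n^3 + 2*n^2 + 32*n - 3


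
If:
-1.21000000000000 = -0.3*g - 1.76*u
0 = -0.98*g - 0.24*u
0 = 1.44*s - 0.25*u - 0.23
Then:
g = -0.18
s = 0.28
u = 0.72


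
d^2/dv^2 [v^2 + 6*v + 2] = 2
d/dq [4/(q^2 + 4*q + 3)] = 8*(-q - 2)/(q^2 + 4*q + 3)^2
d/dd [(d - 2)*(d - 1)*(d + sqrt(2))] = 3*d^2 - 6*d + 2*sqrt(2)*d - 3*sqrt(2) + 2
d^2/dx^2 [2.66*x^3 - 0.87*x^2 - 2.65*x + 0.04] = 15.96*x - 1.74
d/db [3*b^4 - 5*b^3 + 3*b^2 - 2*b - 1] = 12*b^3 - 15*b^2 + 6*b - 2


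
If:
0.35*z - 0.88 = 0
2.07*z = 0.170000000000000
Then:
No Solution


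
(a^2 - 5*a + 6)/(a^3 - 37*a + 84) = (a - 2)/(a^2 + 3*a - 28)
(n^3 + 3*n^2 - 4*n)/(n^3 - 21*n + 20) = n*(n + 4)/(n^2 + n - 20)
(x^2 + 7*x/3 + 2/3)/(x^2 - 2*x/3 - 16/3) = (3*x + 1)/(3*x - 8)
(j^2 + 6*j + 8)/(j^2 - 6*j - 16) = (j + 4)/(j - 8)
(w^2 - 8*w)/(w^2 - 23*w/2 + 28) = 2*w/(2*w - 7)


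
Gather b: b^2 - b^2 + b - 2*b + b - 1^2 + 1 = 0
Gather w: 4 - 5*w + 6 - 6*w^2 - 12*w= -6*w^2 - 17*w + 10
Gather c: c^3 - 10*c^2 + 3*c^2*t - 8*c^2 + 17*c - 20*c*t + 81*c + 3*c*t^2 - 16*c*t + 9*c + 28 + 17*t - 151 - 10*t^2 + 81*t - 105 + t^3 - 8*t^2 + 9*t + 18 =c^3 + c^2*(3*t - 18) + c*(3*t^2 - 36*t + 107) + t^3 - 18*t^2 + 107*t - 210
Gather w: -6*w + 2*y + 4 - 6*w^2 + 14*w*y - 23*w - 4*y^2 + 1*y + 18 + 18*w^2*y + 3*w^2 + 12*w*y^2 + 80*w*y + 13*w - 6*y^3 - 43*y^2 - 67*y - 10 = w^2*(18*y - 3) + w*(12*y^2 + 94*y - 16) - 6*y^3 - 47*y^2 - 64*y + 12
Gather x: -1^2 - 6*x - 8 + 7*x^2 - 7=7*x^2 - 6*x - 16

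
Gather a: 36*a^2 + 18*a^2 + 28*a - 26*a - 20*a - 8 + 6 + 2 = 54*a^2 - 18*a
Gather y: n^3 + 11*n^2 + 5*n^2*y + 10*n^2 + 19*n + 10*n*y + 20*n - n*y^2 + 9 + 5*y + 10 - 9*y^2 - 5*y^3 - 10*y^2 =n^3 + 21*n^2 + 39*n - 5*y^3 + y^2*(-n - 19) + y*(5*n^2 + 10*n + 5) + 19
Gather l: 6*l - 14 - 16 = 6*l - 30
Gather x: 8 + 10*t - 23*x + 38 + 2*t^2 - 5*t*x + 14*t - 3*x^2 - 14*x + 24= 2*t^2 + 24*t - 3*x^2 + x*(-5*t - 37) + 70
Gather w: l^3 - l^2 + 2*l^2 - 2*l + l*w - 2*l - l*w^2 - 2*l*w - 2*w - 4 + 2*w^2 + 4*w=l^3 + l^2 - 4*l + w^2*(2 - l) + w*(2 - l) - 4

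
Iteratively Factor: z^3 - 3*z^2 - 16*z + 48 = (z - 4)*(z^2 + z - 12) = (z - 4)*(z - 3)*(z + 4)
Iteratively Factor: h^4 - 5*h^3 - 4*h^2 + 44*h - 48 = (h - 2)*(h^3 - 3*h^2 - 10*h + 24) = (h - 4)*(h - 2)*(h^2 + h - 6) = (h - 4)*(h - 2)^2*(h + 3)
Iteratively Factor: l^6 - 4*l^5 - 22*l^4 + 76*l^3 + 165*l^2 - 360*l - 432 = (l + 3)*(l^5 - 7*l^4 - l^3 + 79*l^2 - 72*l - 144) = (l - 3)*(l + 3)*(l^4 - 4*l^3 - 13*l^2 + 40*l + 48) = (l - 3)*(l + 3)^2*(l^3 - 7*l^2 + 8*l + 16) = (l - 3)*(l + 1)*(l + 3)^2*(l^2 - 8*l + 16) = (l - 4)*(l - 3)*(l + 1)*(l + 3)^2*(l - 4)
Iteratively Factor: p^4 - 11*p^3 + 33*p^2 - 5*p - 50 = (p + 1)*(p^3 - 12*p^2 + 45*p - 50) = (p - 5)*(p + 1)*(p^2 - 7*p + 10) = (p - 5)*(p - 2)*(p + 1)*(p - 5)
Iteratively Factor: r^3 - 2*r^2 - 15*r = (r)*(r^2 - 2*r - 15) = r*(r - 5)*(r + 3)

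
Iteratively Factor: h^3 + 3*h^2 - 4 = (h + 2)*(h^2 + h - 2) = (h - 1)*(h + 2)*(h + 2)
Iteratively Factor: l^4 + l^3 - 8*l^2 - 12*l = (l + 2)*(l^3 - l^2 - 6*l) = (l - 3)*(l + 2)*(l^2 + 2*l) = l*(l - 3)*(l + 2)*(l + 2)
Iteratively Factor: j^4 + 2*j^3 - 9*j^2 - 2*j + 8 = (j - 1)*(j^3 + 3*j^2 - 6*j - 8) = (j - 2)*(j - 1)*(j^2 + 5*j + 4) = (j - 2)*(j - 1)*(j + 1)*(j + 4)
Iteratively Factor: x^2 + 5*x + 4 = (x + 1)*(x + 4)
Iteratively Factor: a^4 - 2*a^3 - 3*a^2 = (a)*(a^3 - 2*a^2 - 3*a) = a*(a - 3)*(a^2 + a) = a^2*(a - 3)*(a + 1)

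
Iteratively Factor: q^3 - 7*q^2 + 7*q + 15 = (q + 1)*(q^2 - 8*q + 15) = (q - 5)*(q + 1)*(q - 3)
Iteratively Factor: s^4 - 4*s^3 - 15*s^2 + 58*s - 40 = (s - 2)*(s^3 - 2*s^2 - 19*s + 20) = (s - 2)*(s - 1)*(s^2 - s - 20) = (s - 2)*(s - 1)*(s + 4)*(s - 5)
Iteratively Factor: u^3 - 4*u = (u + 2)*(u^2 - 2*u) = (u - 2)*(u + 2)*(u)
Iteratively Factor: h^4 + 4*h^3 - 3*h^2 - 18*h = (h + 3)*(h^3 + h^2 - 6*h) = (h + 3)^2*(h^2 - 2*h) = (h - 2)*(h + 3)^2*(h)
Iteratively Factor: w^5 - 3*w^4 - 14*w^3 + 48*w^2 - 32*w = (w - 2)*(w^4 - w^3 - 16*w^2 + 16*w) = (w - 2)*(w + 4)*(w^3 - 5*w^2 + 4*w) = (w - 2)*(w - 1)*(w + 4)*(w^2 - 4*w) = (w - 4)*(w - 2)*(w - 1)*(w + 4)*(w)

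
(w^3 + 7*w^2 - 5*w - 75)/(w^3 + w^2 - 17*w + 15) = (w + 5)/(w - 1)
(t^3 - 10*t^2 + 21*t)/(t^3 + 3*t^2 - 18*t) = (t - 7)/(t + 6)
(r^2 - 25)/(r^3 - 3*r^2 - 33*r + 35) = (r - 5)/(r^2 - 8*r + 7)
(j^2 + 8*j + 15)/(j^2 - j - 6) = (j^2 + 8*j + 15)/(j^2 - j - 6)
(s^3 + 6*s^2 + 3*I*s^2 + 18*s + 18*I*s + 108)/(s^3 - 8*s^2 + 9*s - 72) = (s^2 + 6*s*(1 + I) + 36*I)/(s^2 + s*(-8 + 3*I) - 24*I)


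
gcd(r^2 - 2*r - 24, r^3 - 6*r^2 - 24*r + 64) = r + 4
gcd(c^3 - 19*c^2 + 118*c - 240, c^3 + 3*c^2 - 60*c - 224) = c - 8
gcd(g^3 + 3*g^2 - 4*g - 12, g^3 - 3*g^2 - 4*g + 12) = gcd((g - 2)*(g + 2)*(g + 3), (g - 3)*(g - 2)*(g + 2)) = g^2 - 4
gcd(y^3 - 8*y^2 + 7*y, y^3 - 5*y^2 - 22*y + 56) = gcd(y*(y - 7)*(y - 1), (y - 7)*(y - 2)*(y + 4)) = y - 7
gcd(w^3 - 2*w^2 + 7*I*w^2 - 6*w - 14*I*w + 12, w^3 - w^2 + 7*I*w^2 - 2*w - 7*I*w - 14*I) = w - 2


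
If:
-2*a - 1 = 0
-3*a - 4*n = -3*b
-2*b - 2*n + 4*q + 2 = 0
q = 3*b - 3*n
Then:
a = -1/2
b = -13/2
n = -9/2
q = -6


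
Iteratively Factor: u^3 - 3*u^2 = (u)*(u^2 - 3*u) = u*(u - 3)*(u)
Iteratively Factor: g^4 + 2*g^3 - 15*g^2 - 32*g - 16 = (g + 4)*(g^3 - 2*g^2 - 7*g - 4) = (g + 1)*(g + 4)*(g^2 - 3*g - 4) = (g + 1)^2*(g + 4)*(g - 4)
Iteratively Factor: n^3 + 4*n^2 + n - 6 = (n + 3)*(n^2 + n - 2) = (n + 2)*(n + 3)*(n - 1)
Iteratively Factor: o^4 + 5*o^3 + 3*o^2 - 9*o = (o + 3)*(o^3 + 2*o^2 - 3*o) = (o - 1)*(o + 3)*(o^2 + 3*o) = (o - 1)*(o + 3)^2*(o)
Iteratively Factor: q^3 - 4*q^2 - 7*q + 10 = (q - 5)*(q^2 + q - 2) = (q - 5)*(q + 2)*(q - 1)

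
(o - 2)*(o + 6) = o^2 + 4*o - 12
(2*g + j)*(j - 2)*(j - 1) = 2*g*j^2 - 6*g*j + 4*g + j^3 - 3*j^2 + 2*j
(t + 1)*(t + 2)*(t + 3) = t^3 + 6*t^2 + 11*t + 6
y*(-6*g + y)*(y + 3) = -6*g*y^2 - 18*g*y + y^3 + 3*y^2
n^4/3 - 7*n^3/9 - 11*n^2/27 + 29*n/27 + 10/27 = (n/3 + 1/3)*(n - 2)*(n - 5/3)*(n + 1/3)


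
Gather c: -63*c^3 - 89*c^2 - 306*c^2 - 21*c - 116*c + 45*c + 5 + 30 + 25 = -63*c^3 - 395*c^2 - 92*c + 60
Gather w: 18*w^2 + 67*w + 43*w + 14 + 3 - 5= 18*w^2 + 110*w + 12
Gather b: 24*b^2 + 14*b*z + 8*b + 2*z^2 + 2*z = 24*b^2 + b*(14*z + 8) + 2*z^2 + 2*z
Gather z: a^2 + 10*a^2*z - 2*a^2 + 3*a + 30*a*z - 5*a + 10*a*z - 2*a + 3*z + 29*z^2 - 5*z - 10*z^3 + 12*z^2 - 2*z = -a^2 - 4*a - 10*z^3 + 41*z^2 + z*(10*a^2 + 40*a - 4)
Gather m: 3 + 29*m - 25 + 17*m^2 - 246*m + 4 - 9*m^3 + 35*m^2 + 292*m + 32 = -9*m^3 + 52*m^2 + 75*m + 14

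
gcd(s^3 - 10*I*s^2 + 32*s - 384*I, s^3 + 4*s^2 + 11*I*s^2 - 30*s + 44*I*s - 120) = s + 6*I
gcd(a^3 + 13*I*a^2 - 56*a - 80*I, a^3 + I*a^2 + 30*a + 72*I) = a + 4*I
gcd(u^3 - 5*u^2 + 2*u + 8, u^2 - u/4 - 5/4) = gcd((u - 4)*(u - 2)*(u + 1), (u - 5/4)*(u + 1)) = u + 1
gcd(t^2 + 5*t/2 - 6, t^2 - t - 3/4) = t - 3/2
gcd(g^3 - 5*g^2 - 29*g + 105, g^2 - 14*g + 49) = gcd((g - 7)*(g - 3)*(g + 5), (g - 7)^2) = g - 7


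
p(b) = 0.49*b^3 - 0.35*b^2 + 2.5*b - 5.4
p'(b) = 1.47*b^2 - 0.7*b + 2.5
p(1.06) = -2.56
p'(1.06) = 3.41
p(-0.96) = -8.56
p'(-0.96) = 4.53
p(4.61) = 46.69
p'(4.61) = 30.51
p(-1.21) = -9.81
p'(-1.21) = 5.50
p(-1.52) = -11.73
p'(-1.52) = 6.96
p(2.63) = 7.67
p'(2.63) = 10.83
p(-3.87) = -48.72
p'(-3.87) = 27.23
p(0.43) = -4.35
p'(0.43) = 2.47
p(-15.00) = -1775.40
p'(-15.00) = 343.75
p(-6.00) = -138.84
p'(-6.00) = 59.62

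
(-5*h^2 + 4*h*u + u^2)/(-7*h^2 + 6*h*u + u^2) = (5*h + u)/(7*h + u)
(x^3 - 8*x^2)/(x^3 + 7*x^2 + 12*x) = x*(x - 8)/(x^2 + 7*x + 12)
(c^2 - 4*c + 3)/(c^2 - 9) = (c - 1)/(c + 3)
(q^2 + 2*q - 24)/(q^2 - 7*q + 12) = (q + 6)/(q - 3)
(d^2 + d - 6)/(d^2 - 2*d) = (d + 3)/d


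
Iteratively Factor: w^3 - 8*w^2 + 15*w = (w)*(w^2 - 8*w + 15) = w*(w - 3)*(w - 5)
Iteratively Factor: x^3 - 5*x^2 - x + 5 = (x - 5)*(x^2 - 1) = (x - 5)*(x + 1)*(x - 1)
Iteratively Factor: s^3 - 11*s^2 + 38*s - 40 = (s - 2)*(s^2 - 9*s + 20) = (s - 4)*(s - 2)*(s - 5)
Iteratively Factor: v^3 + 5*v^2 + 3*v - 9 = (v + 3)*(v^2 + 2*v - 3) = (v - 1)*(v + 3)*(v + 3)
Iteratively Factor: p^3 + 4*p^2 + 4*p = (p + 2)*(p^2 + 2*p) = p*(p + 2)*(p + 2)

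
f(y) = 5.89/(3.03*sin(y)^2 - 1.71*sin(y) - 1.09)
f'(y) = 5.89*(-6.06*sin(y)*cos(y) + 1.71*cos(y))/(3.03*sin(y)^2 - 1.71*sin(y) - 1.09)^2 = (10.0719 - 35.6934*sin(y))*cos(y)/(-3.03*sin(y)^2 + 1.71*sin(y) + 1.09)^2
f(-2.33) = 3.38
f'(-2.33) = -8.13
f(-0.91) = 2.74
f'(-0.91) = 5.09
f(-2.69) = 25.25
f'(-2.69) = -424.03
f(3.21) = -6.14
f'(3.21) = -13.57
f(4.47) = 1.72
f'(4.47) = -0.91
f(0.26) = -4.43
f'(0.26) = 0.49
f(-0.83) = 3.23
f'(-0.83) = 7.40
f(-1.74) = 1.66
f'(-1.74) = -0.61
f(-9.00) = 45.54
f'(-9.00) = -1349.67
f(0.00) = -5.40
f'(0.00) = 8.48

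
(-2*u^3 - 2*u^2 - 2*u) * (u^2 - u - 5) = -2*u^5 + 10*u^3 + 12*u^2 + 10*u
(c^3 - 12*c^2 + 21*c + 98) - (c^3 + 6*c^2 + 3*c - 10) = -18*c^2 + 18*c + 108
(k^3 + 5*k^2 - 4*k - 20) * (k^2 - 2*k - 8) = k^5 + 3*k^4 - 22*k^3 - 52*k^2 + 72*k + 160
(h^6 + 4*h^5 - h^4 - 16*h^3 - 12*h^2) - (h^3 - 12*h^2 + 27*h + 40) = h^6 + 4*h^5 - h^4 - 17*h^3 - 27*h - 40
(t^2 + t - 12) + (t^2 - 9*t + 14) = 2*t^2 - 8*t + 2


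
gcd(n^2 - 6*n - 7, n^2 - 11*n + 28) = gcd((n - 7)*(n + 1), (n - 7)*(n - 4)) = n - 7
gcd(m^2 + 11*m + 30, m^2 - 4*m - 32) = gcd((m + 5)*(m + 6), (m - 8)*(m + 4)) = 1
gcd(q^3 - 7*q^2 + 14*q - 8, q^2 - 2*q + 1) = q - 1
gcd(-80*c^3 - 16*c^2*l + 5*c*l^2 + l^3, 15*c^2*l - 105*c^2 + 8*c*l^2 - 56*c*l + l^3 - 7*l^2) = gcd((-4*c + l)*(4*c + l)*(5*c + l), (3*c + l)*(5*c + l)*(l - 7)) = 5*c + l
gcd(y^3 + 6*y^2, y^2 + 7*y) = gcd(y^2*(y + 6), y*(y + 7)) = y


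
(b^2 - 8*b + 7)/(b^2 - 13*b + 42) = (b - 1)/(b - 6)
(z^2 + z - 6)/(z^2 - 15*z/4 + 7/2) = 4*(z + 3)/(4*z - 7)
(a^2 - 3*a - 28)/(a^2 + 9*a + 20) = (a - 7)/(a + 5)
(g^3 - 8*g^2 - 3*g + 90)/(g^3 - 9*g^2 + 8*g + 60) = (g + 3)/(g + 2)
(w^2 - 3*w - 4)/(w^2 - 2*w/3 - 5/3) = 3*(w - 4)/(3*w - 5)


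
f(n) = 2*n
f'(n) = 2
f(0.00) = 0.00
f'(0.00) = 2.00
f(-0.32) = -0.64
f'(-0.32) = 2.00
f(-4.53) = -9.06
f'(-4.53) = 2.00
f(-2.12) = -4.24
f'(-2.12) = 2.00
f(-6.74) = -13.48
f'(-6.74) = 2.00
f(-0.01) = -0.02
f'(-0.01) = 2.00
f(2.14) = 4.28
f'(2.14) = 2.00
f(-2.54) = -5.08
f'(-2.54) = 2.00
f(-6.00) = -12.00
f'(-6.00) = 2.00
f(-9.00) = -18.00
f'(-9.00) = 2.00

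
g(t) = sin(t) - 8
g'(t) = cos(t)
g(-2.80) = -8.33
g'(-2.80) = -0.94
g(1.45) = -7.01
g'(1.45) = 0.12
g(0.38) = -7.63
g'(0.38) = 0.93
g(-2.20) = -8.81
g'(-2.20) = -0.59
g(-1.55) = -9.00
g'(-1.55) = 0.02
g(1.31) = -7.03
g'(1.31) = 0.26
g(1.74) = -7.01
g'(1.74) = -0.17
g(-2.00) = -8.91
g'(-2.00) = -0.42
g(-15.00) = -8.65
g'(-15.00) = -0.76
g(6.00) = -8.28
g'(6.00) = 0.96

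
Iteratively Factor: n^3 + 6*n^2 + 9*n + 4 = (n + 4)*(n^2 + 2*n + 1) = (n + 1)*(n + 4)*(n + 1)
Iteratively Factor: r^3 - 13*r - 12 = (r - 4)*(r^2 + 4*r + 3) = (r - 4)*(r + 1)*(r + 3)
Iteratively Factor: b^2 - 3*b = (b - 3)*(b)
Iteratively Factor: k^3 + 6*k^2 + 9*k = (k + 3)*(k^2 + 3*k) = (k + 3)^2*(k)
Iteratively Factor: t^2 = (t)*(t)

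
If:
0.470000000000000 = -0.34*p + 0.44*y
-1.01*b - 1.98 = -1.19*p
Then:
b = 1.52475247524752*y - 3.58910891089109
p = 1.29411764705882*y - 1.38235294117647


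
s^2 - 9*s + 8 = (s - 8)*(s - 1)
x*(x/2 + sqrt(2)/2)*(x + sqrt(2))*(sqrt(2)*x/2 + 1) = sqrt(2)*x^4/4 + 3*x^3/2 + 3*sqrt(2)*x^2/2 + x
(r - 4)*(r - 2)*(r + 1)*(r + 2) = r^4 - 3*r^3 - 8*r^2 + 12*r + 16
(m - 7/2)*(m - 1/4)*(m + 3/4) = m^3 - 3*m^2 - 31*m/16 + 21/32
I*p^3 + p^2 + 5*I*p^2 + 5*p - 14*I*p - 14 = (p - 2)*(p + 7)*(I*p + 1)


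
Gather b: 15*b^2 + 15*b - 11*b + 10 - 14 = 15*b^2 + 4*b - 4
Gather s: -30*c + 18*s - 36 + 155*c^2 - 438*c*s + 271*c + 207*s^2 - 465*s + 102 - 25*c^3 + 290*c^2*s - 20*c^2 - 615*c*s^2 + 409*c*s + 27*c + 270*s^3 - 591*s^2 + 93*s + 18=-25*c^3 + 135*c^2 + 268*c + 270*s^3 + s^2*(-615*c - 384) + s*(290*c^2 - 29*c - 354) + 84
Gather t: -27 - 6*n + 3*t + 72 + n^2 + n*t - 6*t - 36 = n^2 - 6*n + t*(n - 3) + 9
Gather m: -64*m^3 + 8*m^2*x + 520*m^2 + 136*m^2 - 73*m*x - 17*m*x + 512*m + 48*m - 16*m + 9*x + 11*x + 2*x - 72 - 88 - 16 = -64*m^3 + m^2*(8*x + 656) + m*(544 - 90*x) + 22*x - 176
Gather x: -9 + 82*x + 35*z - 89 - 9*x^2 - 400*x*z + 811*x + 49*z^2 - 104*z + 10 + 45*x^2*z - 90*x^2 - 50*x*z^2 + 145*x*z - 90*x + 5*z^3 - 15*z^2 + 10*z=x^2*(45*z - 99) + x*(-50*z^2 - 255*z + 803) + 5*z^3 + 34*z^2 - 59*z - 88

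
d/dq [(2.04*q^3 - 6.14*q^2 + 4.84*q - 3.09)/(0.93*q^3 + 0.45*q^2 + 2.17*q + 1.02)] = (6.6282*q^4 - 0.148799999999998*q^3 - 0.638300000000001*q^2 - 9.7446*q + 11.6421)/(0.8649*q^6 + 0.837*q^5 + 4.2387*q^4 + 3.8502*q^3 + 5.6269*q^2 + 4.4268*q + 1.0404)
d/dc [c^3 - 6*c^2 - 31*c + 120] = 3*c^2 - 12*c - 31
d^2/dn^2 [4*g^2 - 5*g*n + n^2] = 2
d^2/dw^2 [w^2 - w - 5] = 2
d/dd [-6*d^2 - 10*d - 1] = -12*d - 10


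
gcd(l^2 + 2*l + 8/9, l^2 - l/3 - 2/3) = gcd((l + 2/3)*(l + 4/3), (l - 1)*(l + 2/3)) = l + 2/3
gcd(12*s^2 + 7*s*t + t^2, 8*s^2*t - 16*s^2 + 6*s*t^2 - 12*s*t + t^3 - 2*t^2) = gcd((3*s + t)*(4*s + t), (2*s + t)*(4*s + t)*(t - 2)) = 4*s + t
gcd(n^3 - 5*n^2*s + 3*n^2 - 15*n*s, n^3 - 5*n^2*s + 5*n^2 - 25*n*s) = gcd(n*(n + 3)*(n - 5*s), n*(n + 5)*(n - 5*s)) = -n^2 + 5*n*s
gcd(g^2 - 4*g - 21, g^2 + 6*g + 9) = g + 3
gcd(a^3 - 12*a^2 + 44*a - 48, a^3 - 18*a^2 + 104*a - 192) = a^2 - 10*a + 24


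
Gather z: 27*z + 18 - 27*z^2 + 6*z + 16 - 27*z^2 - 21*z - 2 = -54*z^2 + 12*z + 32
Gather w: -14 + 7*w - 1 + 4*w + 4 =11*w - 11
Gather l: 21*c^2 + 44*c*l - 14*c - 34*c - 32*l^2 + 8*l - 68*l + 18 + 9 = 21*c^2 - 48*c - 32*l^2 + l*(44*c - 60) + 27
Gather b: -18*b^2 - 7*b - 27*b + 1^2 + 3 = -18*b^2 - 34*b + 4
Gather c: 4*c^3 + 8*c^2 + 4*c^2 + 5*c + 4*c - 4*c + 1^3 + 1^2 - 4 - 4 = 4*c^3 + 12*c^2 + 5*c - 6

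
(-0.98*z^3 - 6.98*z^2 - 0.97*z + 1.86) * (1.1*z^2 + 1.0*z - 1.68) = -1.078*z^5 - 8.658*z^4 - 6.4006*z^3 + 12.8024*z^2 + 3.4896*z - 3.1248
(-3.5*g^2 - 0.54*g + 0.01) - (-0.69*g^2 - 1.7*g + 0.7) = -2.81*g^2 + 1.16*g - 0.69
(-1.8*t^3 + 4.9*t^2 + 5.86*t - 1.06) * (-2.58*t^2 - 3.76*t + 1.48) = 4.644*t^5 - 5.874*t^4 - 36.2068*t^3 - 12.0468*t^2 + 12.6584*t - 1.5688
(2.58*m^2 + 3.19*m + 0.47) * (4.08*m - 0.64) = 10.5264*m^3 + 11.364*m^2 - 0.124*m - 0.3008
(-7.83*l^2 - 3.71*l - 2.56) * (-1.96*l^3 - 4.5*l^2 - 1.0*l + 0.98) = 15.3468*l^5 + 42.5066*l^4 + 29.5426*l^3 + 7.5566*l^2 - 1.0758*l - 2.5088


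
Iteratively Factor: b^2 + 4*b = (b)*(b + 4)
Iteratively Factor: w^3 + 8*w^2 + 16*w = (w + 4)*(w^2 + 4*w) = w*(w + 4)*(w + 4)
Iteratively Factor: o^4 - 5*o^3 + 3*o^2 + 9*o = (o - 3)*(o^3 - 2*o^2 - 3*o) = o*(o - 3)*(o^2 - 2*o - 3) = o*(o - 3)*(o + 1)*(o - 3)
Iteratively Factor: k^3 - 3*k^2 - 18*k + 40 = (k - 2)*(k^2 - k - 20) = (k - 5)*(k - 2)*(k + 4)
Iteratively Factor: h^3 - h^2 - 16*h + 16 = (h + 4)*(h^2 - 5*h + 4) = (h - 1)*(h + 4)*(h - 4)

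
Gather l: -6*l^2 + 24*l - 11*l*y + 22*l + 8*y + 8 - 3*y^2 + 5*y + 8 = -6*l^2 + l*(46 - 11*y) - 3*y^2 + 13*y + 16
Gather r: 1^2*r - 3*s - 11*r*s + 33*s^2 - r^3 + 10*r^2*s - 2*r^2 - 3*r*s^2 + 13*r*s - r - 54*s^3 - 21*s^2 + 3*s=-r^3 + r^2*(10*s - 2) + r*(-3*s^2 + 2*s) - 54*s^3 + 12*s^2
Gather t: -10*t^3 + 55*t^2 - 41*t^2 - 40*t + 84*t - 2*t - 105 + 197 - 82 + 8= -10*t^3 + 14*t^2 + 42*t + 18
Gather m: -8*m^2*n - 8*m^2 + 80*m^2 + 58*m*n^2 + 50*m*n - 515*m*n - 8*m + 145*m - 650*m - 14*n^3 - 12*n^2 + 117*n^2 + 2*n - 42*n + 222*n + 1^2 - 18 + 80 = m^2*(72 - 8*n) + m*(58*n^2 - 465*n - 513) - 14*n^3 + 105*n^2 + 182*n + 63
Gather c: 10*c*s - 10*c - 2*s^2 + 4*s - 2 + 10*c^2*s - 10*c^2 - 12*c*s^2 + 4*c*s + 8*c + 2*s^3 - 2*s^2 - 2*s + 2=c^2*(10*s - 10) + c*(-12*s^2 + 14*s - 2) + 2*s^3 - 4*s^2 + 2*s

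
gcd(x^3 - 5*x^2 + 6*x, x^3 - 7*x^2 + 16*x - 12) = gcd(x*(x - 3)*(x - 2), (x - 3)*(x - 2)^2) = x^2 - 5*x + 6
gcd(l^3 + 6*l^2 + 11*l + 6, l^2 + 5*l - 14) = 1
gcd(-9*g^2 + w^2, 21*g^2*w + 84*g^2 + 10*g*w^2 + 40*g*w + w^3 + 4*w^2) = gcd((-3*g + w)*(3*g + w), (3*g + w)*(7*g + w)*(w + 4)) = 3*g + w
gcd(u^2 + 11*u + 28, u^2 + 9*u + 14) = u + 7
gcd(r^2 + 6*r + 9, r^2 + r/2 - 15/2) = r + 3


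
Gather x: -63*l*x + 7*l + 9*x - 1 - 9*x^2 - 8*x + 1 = 7*l - 9*x^2 + x*(1 - 63*l)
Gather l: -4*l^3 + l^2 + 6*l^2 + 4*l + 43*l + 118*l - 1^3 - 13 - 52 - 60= -4*l^3 + 7*l^2 + 165*l - 126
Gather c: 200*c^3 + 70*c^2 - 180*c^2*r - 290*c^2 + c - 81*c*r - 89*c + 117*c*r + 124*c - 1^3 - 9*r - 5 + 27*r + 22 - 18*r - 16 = 200*c^3 + c^2*(-180*r - 220) + c*(36*r + 36)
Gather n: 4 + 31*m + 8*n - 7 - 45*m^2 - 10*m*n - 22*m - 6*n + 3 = -45*m^2 + 9*m + n*(2 - 10*m)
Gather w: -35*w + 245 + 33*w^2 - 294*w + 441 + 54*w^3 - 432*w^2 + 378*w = 54*w^3 - 399*w^2 + 49*w + 686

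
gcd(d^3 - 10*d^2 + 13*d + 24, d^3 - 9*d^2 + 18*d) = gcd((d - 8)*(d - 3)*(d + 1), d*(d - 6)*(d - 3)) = d - 3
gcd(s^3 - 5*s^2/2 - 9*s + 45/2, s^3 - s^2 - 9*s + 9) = s^2 - 9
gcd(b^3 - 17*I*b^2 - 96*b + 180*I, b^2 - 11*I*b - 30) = b^2 - 11*I*b - 30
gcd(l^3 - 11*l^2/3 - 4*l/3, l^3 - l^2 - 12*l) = l^2 - 4*l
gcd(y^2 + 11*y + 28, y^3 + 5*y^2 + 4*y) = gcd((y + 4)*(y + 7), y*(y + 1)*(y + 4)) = y + 4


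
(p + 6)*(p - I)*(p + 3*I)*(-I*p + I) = -I*p^4 + 2*p^3 - 5*I*p^3 + 10*p^2 + 3*I*p^2 - 12*p - 15*I*p + 18*I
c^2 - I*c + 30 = (c - 6*I)*(c + 5*I)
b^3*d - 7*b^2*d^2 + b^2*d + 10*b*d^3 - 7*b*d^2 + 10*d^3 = (b - 5*d)*(b - 2*d)*(b*d + d)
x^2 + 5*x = x*(x + 5)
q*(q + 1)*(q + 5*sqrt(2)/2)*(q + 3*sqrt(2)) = q^4 + q^3 + 11*sqrt(2)*q^3/2 + 11*sqrt(2)*q^2/2 + 15*q^2 + 15*q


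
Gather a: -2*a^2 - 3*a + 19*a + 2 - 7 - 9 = -2*a^2 + 16*a - 14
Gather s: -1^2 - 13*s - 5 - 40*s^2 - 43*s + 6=-40*s^2 - 56*s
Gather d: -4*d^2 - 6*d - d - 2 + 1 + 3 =-4*d^2 - 7*d + 2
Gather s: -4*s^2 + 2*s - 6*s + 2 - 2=-4*s^2 - 4*s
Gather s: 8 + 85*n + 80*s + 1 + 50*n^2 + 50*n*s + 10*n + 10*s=50*n^2 + 95*n + s*(50*n + 90) + 9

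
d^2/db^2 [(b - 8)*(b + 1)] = 2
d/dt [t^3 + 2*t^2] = t*(3*t + 4)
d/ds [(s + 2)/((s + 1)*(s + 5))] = (-s^2 - 4*s - 7)/(s^4 + 12*s^3 + 46*s^2 + 60*s + 25)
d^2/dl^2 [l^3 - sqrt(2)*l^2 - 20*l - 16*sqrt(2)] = 6*l - 2*sqrt(2)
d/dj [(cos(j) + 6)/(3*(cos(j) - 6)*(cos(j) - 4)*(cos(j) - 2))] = 2*(cos(j)^3 + 3*cos(j)^2 - 72*cos(j) + 156)*sin(j)/(3*(cos(j) - 6)^2*(cos(j) - 4)^2*(cos(j) - 2)^2)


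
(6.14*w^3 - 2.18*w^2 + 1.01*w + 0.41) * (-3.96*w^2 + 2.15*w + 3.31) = -24.3144*w^5 + 21.8338*w^4 + 11.6368*w^3 - 6.6679*w^2 + 4.2246*w + 1.3571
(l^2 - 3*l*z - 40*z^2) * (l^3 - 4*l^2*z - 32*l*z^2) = l^5 - 7*l^4*z - 60*l^3*z^2 + 256*l^2*z^3 + 1280*l*z^4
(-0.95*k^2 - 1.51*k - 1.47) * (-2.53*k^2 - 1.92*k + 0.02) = 2.4035*k^4 + 5.6443*k^3 + 6.5993*k^2 + 2.7922*k - 0.0294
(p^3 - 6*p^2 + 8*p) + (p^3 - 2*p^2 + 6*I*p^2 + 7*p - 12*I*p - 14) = 2*p^3 - 8*p^2 + 6*I*p^2 + 15*p - 12*I*p - 14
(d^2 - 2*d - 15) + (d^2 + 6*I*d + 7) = 2*d^2 - 2*d + 6*I*d - 8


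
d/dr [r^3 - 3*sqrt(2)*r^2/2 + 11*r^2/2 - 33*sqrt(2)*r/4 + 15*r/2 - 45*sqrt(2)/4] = 3*r^2 - 3*sqrt(2)*r + 11*r - 33*sqrt(2)/4 + 15/2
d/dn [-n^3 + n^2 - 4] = n*(2 - 3*n)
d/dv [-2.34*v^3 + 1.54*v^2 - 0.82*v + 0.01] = -7.02*v^2 + 3.08*v - 0.82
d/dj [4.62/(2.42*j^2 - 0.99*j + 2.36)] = (4.5738 - 22.3608*j)/(2.42*j^2 - 0.99*j + 2.36)^2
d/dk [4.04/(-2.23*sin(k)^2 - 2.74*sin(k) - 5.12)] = (18.0184*sin(k) + 11.0696)*cos(k)/(2.23*sin(k)^2 + 2.74*sin(k) + 5.12)^2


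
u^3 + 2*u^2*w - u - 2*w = (u - 1)*(u + 1)*(u + 2*w)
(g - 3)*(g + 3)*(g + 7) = g^3 + 7*g^2 - 9*g - 63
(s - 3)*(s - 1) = s^2 - 4*s + 3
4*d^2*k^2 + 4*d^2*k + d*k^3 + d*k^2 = k*(4*d + k)*(d*k + d)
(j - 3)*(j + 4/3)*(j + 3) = j^3 + 4*j^2/3 - 9*j - 12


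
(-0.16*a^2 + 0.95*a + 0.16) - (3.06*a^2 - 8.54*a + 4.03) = -3.22*a^2 + 9.49*a - 3.87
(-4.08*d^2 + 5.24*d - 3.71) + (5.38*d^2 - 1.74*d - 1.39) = 1.3*d^2 + 3.5*d - 5.1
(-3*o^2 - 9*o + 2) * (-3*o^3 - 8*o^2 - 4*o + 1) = 9*o^5 + 51*o^4 + 78*o^3 + 17*o^2 - 17*o + 2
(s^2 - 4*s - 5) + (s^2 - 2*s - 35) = 2*s^2 - 6*s - 40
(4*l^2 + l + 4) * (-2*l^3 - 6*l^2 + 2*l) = -8*l^5 - 26*l^4 - 6*l^3 - 22*l^2 + 8*l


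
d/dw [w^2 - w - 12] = 2*w - 1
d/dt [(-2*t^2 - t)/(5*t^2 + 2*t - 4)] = (t^2 + 16*t + 4)/(25*t^4 + 20*t^3 - 36*t^2 - 16*t + 16)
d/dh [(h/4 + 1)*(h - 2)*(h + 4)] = 3*h*(h/4 + 1)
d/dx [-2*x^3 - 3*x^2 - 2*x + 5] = -6*x^2 - 6*x - 2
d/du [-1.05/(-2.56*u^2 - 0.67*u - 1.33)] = (-5.376*u - 0.7035)/(2.56*u^2 + 0.67*u + 1.33)^2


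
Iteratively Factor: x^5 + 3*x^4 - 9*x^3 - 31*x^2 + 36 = (x + 2)*(x^4 + x^3 - 11*x^2 - 9*x + 18) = (x - 1)*(x + 2)*(x^3 + 2*x^2 - 9*x - 18) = (x - 3)*(x - 1)*(x + 2)*(x^2 + 5*x + 6) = (x - 3)*(x - 1)*(x + 2)^2*(x + 3)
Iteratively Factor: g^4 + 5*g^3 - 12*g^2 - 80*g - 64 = (g + 1)*(g^3 + 4*g^2 - 16*g - 64) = (g + 1)*(g + 4)*(g^2 - 16) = (g - 4)*(g + 1)*(g + 4)*(g + 4)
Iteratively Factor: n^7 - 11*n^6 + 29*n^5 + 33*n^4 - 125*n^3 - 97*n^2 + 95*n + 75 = (n + 1)*(n^6 - 12*n^5 + 41*n^4 - 8*n^3 - 117*n^2 + 20*n + 75) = (n + 1)^2*(n^5 - 13*n^4 + 54*n^3 - 62*n^2 - 55*n + 75) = (n - 5)*(n + 1)^2*(n^4 - 8*n^3 + 14*n^2 + 8*n - 15) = (n - 5)*(n - 1)*(n + 1)^2*(n^3 - 7*n^2 + 7*n + 15) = (n - 5)*(n - 1)*(n + 1)^3*(n^2 - 8*n + 15) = (n - 5)^2*(n - 1)*(n + 1)^3*(n - 3)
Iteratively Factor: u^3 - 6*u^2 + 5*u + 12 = (u - 3)*(u^2 - 3*u - 4) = (u - 4)*(u - 3)*(u + 1)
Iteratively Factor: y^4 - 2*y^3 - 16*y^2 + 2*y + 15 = (y + 1)*(y^3 - 3*y^2 - 13*y + 15) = (y - 1)*(y + 1)*(y^2 - 2*y - 15) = (y - 5)*(y - 1)*(y + 1)*(y + 3)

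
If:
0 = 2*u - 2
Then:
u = 1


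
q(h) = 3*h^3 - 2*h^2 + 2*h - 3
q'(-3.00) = 95.00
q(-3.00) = -108.00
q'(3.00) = 71.00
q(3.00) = 66.00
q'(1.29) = 11.82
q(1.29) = 2.69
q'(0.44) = 1.98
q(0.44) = -2.25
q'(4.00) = 130.00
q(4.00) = 165.00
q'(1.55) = 17.42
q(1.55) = 6.47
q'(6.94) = 407.71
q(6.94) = 917.32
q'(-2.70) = 78.41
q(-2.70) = -82.03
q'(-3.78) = 145.72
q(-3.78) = -201.17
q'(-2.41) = 63.91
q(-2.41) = -61.43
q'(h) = 9*h^2 - 4*h + 2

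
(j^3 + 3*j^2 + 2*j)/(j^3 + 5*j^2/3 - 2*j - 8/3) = 3*j/(3*j - 4)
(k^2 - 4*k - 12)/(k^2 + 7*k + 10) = (k - 6)/(k + 5)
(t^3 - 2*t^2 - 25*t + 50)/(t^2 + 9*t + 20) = (t^2 - 7*t + 10)/(t + 4)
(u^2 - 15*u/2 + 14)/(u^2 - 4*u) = (u - 7/2)/u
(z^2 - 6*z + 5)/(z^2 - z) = (z - 5)/z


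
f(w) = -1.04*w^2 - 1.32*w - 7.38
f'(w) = -2.08*w - 1.32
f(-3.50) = -15.50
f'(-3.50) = 5.96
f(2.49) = -17.11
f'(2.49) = -6.50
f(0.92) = -9.47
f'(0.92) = -3.23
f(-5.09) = -27.61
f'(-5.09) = 9.27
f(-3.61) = -16.17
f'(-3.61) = 6.19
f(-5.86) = -35.36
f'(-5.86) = 10.87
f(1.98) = -14.07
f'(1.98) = -5.44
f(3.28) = -22.90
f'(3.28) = -8.14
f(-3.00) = -12.78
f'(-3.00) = 4.92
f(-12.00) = -141.30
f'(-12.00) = 23.64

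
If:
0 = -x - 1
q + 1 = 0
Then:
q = -1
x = -1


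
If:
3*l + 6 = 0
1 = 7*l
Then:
No Solution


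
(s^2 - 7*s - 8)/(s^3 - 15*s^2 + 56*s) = (s + 1)/(s*(s - 7))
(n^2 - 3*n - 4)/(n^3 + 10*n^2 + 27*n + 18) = (n - 4)/(n^2 + 9*n + 18)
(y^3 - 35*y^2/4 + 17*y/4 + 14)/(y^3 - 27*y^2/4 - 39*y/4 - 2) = (4*y - 7)/(4*y + 1)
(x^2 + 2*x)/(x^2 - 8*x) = (x + 2)/(x - 8)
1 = 1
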